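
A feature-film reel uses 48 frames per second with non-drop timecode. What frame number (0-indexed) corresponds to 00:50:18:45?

Total seconds to the label: (0 × 3600 + 50 × 60 + 18) = 3018.
Frame index = 3018 × 48 + 45 = 144909.

144909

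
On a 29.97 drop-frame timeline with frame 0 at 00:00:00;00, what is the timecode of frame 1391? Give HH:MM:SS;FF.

Each 10-minute DF block holds 10 × 60 × 30 − 9 × 2 = 17982 frames. 1391 ÷ 17982 → 0 full blocks, remainder 1391.
Within the partial block the first minute is 1800 frames and each further minute 1798, so 0 further minute boundaries passed. Total skipped labels = 18 × 0 + 2 × 0 = 0.
Non-drop label index = 1391 + 0 = 1391; at 30 labels/s that is 00:00:46:11, i.e. DF 00:00:46;11.

00:00:46;11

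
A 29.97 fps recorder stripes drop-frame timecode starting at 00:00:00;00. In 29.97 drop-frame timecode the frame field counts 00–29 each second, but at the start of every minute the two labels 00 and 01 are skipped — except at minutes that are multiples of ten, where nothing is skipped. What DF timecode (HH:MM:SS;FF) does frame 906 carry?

00:00:30;06

Each 10-minute DF block holds 10 × 60 × 30 − 9 × 2 = 17982 frames. 906 ÷ 17982 → 0 full blocks, remainder 906.
Within the partial block the first minute is 1800 frames and each further minute 1798, so 0 further minute boundaries passed. Total skipped labels = 18 × 0 + 2 × 0 = 0.
Non-drop label index = 906 + 0 = 906; at 30 labels/s that is 00:00:30:06, i.e. DF 00:00:30;06.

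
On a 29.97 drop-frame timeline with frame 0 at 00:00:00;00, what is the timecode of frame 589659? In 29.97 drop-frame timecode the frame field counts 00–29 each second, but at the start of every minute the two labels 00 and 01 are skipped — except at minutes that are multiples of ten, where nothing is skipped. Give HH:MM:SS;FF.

Ten DF minutes hold 17982 frames, so frame 589659 lies in block 32 (frames 575424–593405) with 14235 frames into that block.
The block's first minute is 1800 frames and the rest 1798 each; 14235 frames reaches minute 7, so 32 × 18 + 7 × 2 = 590 labels have been skipped so far.
Adding those back, label number 589659 + 590 = 590249 at 30 labels/s is 19674 s + 29 f = 5 h 27 min 54 s frame 29, i.e. 05:27:54;29.

05:27:54;29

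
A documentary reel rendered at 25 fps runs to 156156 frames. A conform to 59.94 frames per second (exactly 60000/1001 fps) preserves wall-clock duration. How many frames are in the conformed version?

Target frames = source frames × (target rate / source rate) = 156156 × (60000/1001)/(25) = 156156 × 2400/1001 = 374400.

374400 frames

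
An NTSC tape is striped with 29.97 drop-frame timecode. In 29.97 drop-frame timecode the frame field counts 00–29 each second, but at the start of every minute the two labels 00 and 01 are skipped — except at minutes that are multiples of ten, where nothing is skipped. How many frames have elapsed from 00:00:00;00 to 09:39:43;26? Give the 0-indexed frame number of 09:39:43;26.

1042472

Complete 10-minute blocks: 57, each 17982 frames → 1024974.
Remaining 9 whole minutes in the current block: 1800 + 8 × 1798 = 16184 frames.
Within the current minute: 43 × 30 + 26 − 2 = 1314 (labels ;00/;01 skipped at this minute). Total = 1024974 + 16184 + 1314 = 1042472.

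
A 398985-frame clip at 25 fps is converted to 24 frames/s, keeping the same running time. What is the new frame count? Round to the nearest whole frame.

Frames at target rate = 398985 × (24) / (25) = 1915128/5 ≈ 383025.600.
Nearest whole frame: 383026.

383026 frames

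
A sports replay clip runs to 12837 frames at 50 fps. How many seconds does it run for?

Running time = 12837 / (50) = 256.74 s.

256.74 seconds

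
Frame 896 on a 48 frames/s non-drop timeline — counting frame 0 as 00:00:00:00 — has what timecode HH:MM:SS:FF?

00:00:18:32

896 ÷ 48 = 18 full seconds, remainder 32 frames.
18 s = 0 h 0 min 18 s.
Timecode: 00:00:18:32.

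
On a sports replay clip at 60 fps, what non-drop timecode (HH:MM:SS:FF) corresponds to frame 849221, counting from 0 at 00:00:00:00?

03:55:53:41

849221 ÷ 60 = 14153 full seconds, remainder 41 frames.
14153 s = 3 h 55 min 53 s.
Timecode: 03:55:53:41.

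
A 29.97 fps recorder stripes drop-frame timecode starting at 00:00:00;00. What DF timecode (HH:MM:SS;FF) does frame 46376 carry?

00:25:47;12

Ten DF minutes hold 17982 frames, so frame 46376 lies in block 2 (frames 35964–53945) with 10412 frames into that block.
The block's first minute is 1800 frames and the rest 1798 each; 10412 frames reaches minute 5, so 2 × 18 + 5 × 2 = 46 labels have been skipped so far.
Adding those back, label number 46376 + 46 = 46422 at 30 labels/s is 1547 s + 12 f = 0 h 25 min 47 s frame 12, i.e. 00:25:47;12.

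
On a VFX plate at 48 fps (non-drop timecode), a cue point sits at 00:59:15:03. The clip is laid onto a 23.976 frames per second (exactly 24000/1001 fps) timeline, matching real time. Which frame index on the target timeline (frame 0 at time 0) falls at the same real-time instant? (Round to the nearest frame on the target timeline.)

frame 85236

Source frame index: (0×3600 + 59×60 + 15) × 48 + 3 = 170643.
Real time: 170643 / (48) = 56881/16 s.
Target frame: (56881/16) × (24000/1001) = 7756500/91 ≈ 85236.264 → 85236.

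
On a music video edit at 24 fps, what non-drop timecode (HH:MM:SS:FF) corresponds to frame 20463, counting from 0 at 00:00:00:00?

00:14:12:15

20463 ÷ 24 = 852 full seconds, remainder 15 frames.
852 s = 0 h 14 min 12 s.
Timecode: 00:14:12:15.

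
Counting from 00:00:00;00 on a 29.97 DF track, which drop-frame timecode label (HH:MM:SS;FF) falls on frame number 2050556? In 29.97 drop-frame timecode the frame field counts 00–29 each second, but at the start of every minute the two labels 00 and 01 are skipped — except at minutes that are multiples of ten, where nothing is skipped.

Each 10-minute DF block holds 10 × 60 × 30 − 9 × 2 = 17982 frames. 2050556 ÷ 17982 → 114 full blocks, remainder 608.
Within the partial block the first minute is 1800 frames and each further minute 1798, so 0 further minute boundaries passed. Total skipped labels = 18 × 114 + 2 × 0 = 2052.
Non-drop label index = 2050556 + 2052 = 2052608; at 30 labels/s that is 19:00:20:08, i.e. DF 19:00:20;08.

19:00:20;08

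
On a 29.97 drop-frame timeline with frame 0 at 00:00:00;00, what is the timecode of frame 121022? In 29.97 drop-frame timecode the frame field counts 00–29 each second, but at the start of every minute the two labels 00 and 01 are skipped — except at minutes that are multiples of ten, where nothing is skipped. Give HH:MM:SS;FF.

01:07:18;04

Each 10-minute DF block holds 10 × 60 × 30 − 9 × 2 = 17982 frames. 121022 ÷ 17982 → 6 full blocks, remainder 13130.
Within the partial block the first minute is 1800 frames and each further minute 1798, so 7 further minute boundaries passed. Total skipped labels = 18 × 6 + 2 × 7 = 122.
Non-drop label index = 121022 + 122 = 121144; at 30 labels/s that is 01:07:18:04, i.e. DF 01:07:18;04.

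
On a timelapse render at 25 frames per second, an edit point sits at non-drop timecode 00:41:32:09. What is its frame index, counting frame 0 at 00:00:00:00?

62309

Total seconds to the label: (0 × 3600 + 41 × 60 + 32) = 2492.
Frame index = 2492 × 25 + 9 = 62309.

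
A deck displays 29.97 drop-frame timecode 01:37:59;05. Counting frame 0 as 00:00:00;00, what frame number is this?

176199

As if non-drop at 30 labels/s: (1 × 3600 + 37 × 60 + 59) × 30 + 5 = 176375.
Minute boundaries passed: 97; those not divisible by 10: 97 − 9 = 88; dropped labels = 2 × 88 = 176.
Actual frame index = 176375 − 176 = 176199.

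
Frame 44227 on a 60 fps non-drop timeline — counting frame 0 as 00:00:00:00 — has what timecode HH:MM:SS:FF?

00:12:17:07

44227 ÷ 60 = 737 full seconds, remainder 7 frames.
737 s = 0 h 12 min 17 s.
Timecode: 00:12:17:07.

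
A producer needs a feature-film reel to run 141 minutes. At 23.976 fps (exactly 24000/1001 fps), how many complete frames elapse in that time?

141 min = 8460 s.
Frames = 8460 × 24000/1001 = 203040000/1001 ≈ 202837.1628.
Complete frames: 202837.

202837 frames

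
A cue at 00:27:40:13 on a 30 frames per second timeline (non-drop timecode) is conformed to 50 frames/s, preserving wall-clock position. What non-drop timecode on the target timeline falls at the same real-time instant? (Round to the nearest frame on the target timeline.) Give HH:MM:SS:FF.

Source frame index: (0×3600 + 27×60 + 40) × 30 + 13 = 49813.
Real time: 49813 / (30) = 49813/30 s.
Target frame: (49813/30) × (50) = 249065/3 ≈ 83021.667 → 83022.
At 50 labels/s: frame 83022 → 00:27:40:22.

00:27:40:22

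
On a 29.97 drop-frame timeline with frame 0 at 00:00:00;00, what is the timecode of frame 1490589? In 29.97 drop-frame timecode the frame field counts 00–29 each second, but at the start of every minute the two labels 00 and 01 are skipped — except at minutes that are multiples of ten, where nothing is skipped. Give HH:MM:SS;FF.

13:48:56;01

Ten DF minutes hold 17982 frames, so frame 1490589 lies in block 82 (frames 1474524–1492505) with 16065 frames into that block.
The block's first minute is 1800 frames and the rest 1798 each; 16065 frames reaches minute 8, so 82 × 18 + 8 × 2 = 1492 labels have been skipped so far.
Adding those back, label number 1490589 + 1492 = 1492081 at 30 labels/s is 49736 s + 1 f = 13 h 48 min 56 s frame 1, i.e. 13:48:56;01.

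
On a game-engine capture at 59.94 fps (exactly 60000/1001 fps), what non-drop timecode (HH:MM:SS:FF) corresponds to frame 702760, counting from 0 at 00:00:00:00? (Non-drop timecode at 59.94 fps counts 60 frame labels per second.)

702760 ÷ 60 = 11712 full seconds, remainder 40 frames.
11712 s = 3 h 15 min 12 s.
Timecode: 03:15:12:40.

03:15:12:40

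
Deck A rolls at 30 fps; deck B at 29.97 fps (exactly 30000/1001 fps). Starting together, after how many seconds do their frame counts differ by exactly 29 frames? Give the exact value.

The gap grows by |30000/1001 − 30| = 30/1001 frames per second.
Time for a 29-frame gap: 29 ÷ (30/1001) = 29029/30 s.

29029/30 seconds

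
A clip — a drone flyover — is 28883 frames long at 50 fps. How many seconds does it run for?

577.66 seconds

Running time = 28883 / (50) = 577.66 s.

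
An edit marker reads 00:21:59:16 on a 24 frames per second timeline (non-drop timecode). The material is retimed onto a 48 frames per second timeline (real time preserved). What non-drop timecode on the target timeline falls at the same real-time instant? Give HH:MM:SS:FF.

00:21:59:32

Source frame index: (0×3600 + 21×60 + 59) × 24 + 16 = 31672.
Real time: 31672 / (24) = 3959/3 s.
Target frame: (3959/3) × (48) = 63344.
At 48 labels/s: frame 63344 → 00:21:59:32.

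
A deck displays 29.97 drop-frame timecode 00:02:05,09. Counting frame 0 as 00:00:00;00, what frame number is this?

As if non-drop at 30 labels/s: (0 × 3600 + 2 × 60 + 5) × 30 + 9 = 3759.
Minute boundaries passed: 2; those not divisible by 10: 2 − 0 = 2; dropped labels = 2 × 2 = 4.
Actual frame index = 3759 − 4 = 3755.

3755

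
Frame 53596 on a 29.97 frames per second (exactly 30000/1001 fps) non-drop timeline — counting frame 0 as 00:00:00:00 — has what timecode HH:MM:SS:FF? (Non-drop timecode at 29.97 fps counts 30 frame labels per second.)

53596 ÷ 30 = 1786 full seconds, remainder 16 frames.
1786 s = 0 h 29 min 46 s.
Timecode: 00:29:46:16.

00:29:46:16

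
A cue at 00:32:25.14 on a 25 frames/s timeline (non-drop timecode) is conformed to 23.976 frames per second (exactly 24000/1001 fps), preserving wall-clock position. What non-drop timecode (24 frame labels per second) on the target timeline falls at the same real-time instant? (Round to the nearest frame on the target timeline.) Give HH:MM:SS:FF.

00:32:23:15

Source frame index: (0×3600 + 32×60 + 25) × 25 + 14 = 48639.
Real time: 48639 / (25) = 48639/25 s.
Target frame: (48639/25) × (24000/1001) = 46693440/1001 ≈ 46646.793 → 46647.
At 24 labels/s: frame 46647 → 00:32:23:15.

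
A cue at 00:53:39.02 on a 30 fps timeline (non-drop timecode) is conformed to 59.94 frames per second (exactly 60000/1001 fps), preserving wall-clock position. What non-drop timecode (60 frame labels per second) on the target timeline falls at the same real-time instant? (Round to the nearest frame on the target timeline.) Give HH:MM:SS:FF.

00:53:35:51

Source frame index: (0×3600 + 53×60 + 39) × 30 + 2 = 96572.
Real time: 96572 / (30) = 48286/15 s.
Target frame: (48286/15) × (60000/1001) = 27592000/143 ≈ 192951.049 → 192951.
At 60 labels/s: frame 192951 → 00:53:35:51.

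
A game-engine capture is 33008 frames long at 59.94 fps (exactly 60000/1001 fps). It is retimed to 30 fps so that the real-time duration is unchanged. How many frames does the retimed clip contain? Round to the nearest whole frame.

Frames at target rate = 33008 × (30) / (60000/1001) = 2065063/125 ≈ 16520.504.
Nearest whole frame: 16521.

16521 frames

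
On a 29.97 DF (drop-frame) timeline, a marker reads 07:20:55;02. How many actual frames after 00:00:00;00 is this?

As if non-drop at 30 labels/s: (7 × 3600 + 20 × 60 + 55) × 30 + 2 = 793652.
Minute boundaries passed: 440; those not divisible by 10: 440 − 44 = 396; dropped labels = 2 × 396 = 792.
Actual frame index = 793652 − 792 = 792860.

792860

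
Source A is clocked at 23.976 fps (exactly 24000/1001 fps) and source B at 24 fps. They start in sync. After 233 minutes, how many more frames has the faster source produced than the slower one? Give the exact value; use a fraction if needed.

335520/1001 frames

233 min = 13980 s.
A emits 24000/1001 × 13980 = 335520000/1001 frames; B emits 24 × 13980 = 335520.
Difference = 335520/1001 frames (≈ 335.1848); B is ahead of A.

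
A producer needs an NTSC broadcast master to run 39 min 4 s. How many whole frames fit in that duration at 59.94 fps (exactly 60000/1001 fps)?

140499 frames

39 min 4 s = 2344 s.
Frames = 2344 × 60000/1001 = 140640000/1001 ≈ 140499.5005.
Complete frames: 140499.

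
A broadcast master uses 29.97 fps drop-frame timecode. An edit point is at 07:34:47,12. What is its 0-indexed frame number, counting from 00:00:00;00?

817804

As if non-drop at 30 labels/s: (7 × 3600 + 34 × 60 + 47) × 30 + 12 = 818622.
Minute boundaries passed: 454; those not divisible by 10: 454 − 45 = 409; dropped labels = 2 × 409 = 818.
Actual frame index = 818622 − 818 = 817804.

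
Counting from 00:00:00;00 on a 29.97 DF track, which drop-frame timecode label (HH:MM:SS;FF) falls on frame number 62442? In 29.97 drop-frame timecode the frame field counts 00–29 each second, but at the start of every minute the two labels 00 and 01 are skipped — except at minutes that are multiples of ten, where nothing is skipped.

Ten DF minutes hold 17982 frames, so frame 62442 lies in block 3 (frames 53946–71927) with 8496 frames into that block.
The block's first minute is 1800 frames and the rest 1798 each; 8496 frames reaches minute 4, so 3 × 18 + 4 × 2 = 62 labels have been skipped so far.
Adding those back, label number 62442 + 62 = 62504 at 30 labels/s is 2083 s + 14 f = 0 h 34 min 43 s frame 14, i.e. 00:34:43;14.

00:34:43;14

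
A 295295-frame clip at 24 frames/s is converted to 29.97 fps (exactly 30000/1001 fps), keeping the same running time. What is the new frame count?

368750 frames

Target frames = source frames × (target rate / source rate) = 295295 × (30000/1001)/(24) = 295295 × 1250/1001 = 368750.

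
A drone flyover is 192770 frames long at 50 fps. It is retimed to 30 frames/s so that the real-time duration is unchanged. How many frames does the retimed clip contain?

Frames at target rate = 192770 × (30) / (50) = 115662.

115662 frames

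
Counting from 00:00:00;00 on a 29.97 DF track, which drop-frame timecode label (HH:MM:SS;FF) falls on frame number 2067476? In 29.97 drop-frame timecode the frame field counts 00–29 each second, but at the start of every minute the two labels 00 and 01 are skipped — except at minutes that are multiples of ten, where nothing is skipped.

19:09:44;26

Each 10-minute DF block holds 10 × 60 × 30 − 9 × 2 = 17982 frames. 2067476 ÷ 17982 → 114 full blocks, remainder 17528.
Within the partial block the first minute is 1800 frames and each further minute 1798, so 9 further minute boundaries passed. Total skipped labels = 18 × 114 + 2 × 9 = 2070.
Non-drop label index = 2067476 + 2070 = 2069546; at 30 labels/s that is 19:09:44:26, i.e. DF 19:09:44;26.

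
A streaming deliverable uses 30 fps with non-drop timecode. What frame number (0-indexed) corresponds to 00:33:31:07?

frame 60337

Total seconds to the label: (0 × 3600 + 33 × 60 + 31) = 2011.
Frame index = 2011 × 30 + 7 = 60337.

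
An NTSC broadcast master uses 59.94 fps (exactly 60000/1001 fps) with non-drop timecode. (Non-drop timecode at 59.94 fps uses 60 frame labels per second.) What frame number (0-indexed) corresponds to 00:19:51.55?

Total seconds to the label: (0 × 3600 + 19 × 60 + 51) = 1191.
Frame index = 1191 × 60 + 55 = 71515.

frame 71515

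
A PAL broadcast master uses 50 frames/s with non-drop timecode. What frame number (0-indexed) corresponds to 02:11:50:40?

395540

Total seconds to the label: (2 × 3600 + 11 × 60 + 50) = 7910.
Frame index = 7910 × 50 + 40 = 395540.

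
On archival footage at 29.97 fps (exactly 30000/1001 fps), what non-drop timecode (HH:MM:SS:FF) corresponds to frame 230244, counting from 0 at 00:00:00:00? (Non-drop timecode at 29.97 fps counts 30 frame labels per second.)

230244 ÷ 30 = 7674 full seconds, remainder 24 frames.
7674 s = 2 h 7 min 54 s.
Timecode: 02:07:54:24.

02:07:54:24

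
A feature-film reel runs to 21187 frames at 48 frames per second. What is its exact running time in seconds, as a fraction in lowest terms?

Running time = 21187 ÷ (48) = 21187 × 1/48 = 21187/48 s.

21187/48 seconds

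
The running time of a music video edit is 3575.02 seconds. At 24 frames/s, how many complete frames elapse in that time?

85800 frames

Frames = 3575.02 × 24 = 2145012/25 ≈ 85800.4800.
Complete frames: 85800.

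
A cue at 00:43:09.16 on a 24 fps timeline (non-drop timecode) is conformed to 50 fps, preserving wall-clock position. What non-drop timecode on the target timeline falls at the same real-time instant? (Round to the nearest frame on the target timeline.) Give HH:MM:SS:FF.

00:43:09:33

Source frame index: (0×3600 + 43×60 + 9) × 24 + 16 = 62152.
Real time: 62152 / (24) = 7769/3 s.
Target frame: (7769/3) × (50) = 388450/3 ≈ 129483.333 → 129483.
At 50 labels/s: frame 129483 → 00:43:09:33.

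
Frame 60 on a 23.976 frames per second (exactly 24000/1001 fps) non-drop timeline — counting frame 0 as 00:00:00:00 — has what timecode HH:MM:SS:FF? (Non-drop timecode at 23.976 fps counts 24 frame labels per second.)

00:00:02:12

60 ÷ 24 = 2 full seconds, remainder 12 frames.
2 s = 0 h 0 min 2 s.
Timecode: 00:00:02:12.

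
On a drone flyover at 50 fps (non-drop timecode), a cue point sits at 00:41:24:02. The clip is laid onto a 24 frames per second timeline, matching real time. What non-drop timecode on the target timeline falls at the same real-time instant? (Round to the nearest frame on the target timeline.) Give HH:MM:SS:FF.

Source frame index: (0×3600 + 41×60 + 24) × 50 + 2 = 124202.
Real time: 124202 / (50) = 62101/25 s.
Target frame: (62101/25) × (24) = 1490424/25 ≈ 59616.960 → 59617.
At 24 labels/s: frame 59617 → 00:41:24:01.

00:41:24:01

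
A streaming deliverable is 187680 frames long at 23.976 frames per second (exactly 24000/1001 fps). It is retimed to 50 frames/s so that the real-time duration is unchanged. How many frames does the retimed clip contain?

391391 frames

Target frames = source frames × (target rate / source rate) = 187680 × (50)/(24000/1001) = 187680 × 1001/480 = 391391.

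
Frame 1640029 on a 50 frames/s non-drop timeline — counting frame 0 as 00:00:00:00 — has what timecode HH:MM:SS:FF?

1640029 ÷ 50 = 32800 full seconds, remainder 29 frames.
32800 s = 9 h 6 min 40 s.
Timecode: 09:06:40:29.

09:06:40:29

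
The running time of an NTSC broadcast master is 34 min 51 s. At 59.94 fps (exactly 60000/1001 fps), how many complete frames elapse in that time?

125334 frames

34 min 51 s = 2091 s.
Frames = 2091 × 60000/1001 = 125460000/1001 ≈ 125334.6653.
Complete frames: 125334.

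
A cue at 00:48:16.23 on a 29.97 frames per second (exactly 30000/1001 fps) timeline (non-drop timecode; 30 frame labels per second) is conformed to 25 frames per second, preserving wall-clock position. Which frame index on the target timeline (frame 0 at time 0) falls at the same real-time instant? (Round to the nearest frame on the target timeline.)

frame 72492

Source frame index: (0×3600 + 48×60 + 16) × 30 + 23 = 86903.
Real time: 86903 / (30000/1001) = 86989903/30000 s.
Target frame: (86989903/30000) × (25) = 86989903/1200 ≈ 72491.586 → 72492.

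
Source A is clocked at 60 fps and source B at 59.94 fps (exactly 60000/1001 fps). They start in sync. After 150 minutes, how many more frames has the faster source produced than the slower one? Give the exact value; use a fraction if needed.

150 min = 9000 s.
A emits 60 × 9000 = 540000 frames; B emits 60000/1001 × 9000 = 540000000/1001.
Difference = 540000/1001 frames (≈ 539.4605); B is behind A.

540000/1001 frames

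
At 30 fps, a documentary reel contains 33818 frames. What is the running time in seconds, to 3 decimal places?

1127.267 seconds

Running time = 33818 × 1/30 = 16909/15 s ≈ 1127.267 s.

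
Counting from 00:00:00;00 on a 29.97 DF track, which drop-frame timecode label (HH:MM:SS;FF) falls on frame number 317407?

02:56:30;25

Ten DF minutes hold 17982 frames, so frame 317407 lies in block 17 (frames 305694–323675) with 11713 frames into that block.
The block's first minute is 1800 frames and the rest 1798 each; 11713 frames reaches minute 6, so 17 × 18 + 6 × 2 = 318 labels have been skipped so far.
Adding those back, label number 317407 + 318 = 317725 at 30 labels/s is 10590 s + 25 f = 2 h 56 min 30 s frame 25, i.e. 02:56:30;25.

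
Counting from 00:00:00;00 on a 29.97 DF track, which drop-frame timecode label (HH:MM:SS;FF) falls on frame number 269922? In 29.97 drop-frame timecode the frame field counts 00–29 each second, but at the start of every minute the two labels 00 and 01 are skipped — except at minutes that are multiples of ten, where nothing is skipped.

02:30:06;12

Ten DF minutes hold 17982 frames, so frame 269922 lies in block 15 (frames 269730–287711) with 192 frames into that block.
The block's first minute is 1800 frames and the rest 1798 each; 192 frames reaches minute 0, so 15 × 18 + 0 × 2 = 270 labels have been skipped so far.
Adding those back, label number 269922 + 270 = 270192 at 30 labels/s is 9006 s + 12 f = 2 h 30 min 6 s frame 12, i.e. 02:30:06;12.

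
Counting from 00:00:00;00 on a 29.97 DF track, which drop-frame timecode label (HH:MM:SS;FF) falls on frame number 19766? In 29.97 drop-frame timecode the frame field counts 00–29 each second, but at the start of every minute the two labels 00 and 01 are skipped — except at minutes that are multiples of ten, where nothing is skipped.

Ten DF minutes hold 17982 frames, so frame 19766 lies in block 1 (frames 17982–35963) with 1784 frames into that block.
The block's first minute is 1800 frames and the rest 1798 each; 1784 frames reaches minute 0, so 1 × 18 + 0 × 2 = 18 labels have been skipped so far.
Adding those back, label number 19766 + 18 = 19784 at 30 labels/s is 659 s + 14 f = 0 h 10 min 59 s frame 14, i.e. 00:10:59;14.

00:10:59;14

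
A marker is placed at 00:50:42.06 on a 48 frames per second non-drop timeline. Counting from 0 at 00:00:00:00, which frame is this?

Total seconds to the label: (0 × 3600 + 50 × 60 + 42) = 3042.
Frame index = 3042 × 48 + 6 = 146022.

146022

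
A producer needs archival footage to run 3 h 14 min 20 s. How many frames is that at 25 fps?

3 h 14 min 20 s = 11660 s.
Frames = 11660 × 25 = 291500.

291500 frames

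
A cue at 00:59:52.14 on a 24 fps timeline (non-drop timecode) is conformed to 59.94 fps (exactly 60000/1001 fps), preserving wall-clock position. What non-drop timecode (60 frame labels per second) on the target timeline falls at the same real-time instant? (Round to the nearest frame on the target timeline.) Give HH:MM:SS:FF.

00:59:49:00

Source frame index: (0×3600 + 59×60 + 52) × 24 + 14 = 86222.
Real time: 86222 / (24) = 43111/12 s.
Target frame: (43111/12) × (60000/1001) = 215555000/1001 ≈ 215339.660 → 215340.
At 60 labels/s: frame 215340 → 00:59:49:00.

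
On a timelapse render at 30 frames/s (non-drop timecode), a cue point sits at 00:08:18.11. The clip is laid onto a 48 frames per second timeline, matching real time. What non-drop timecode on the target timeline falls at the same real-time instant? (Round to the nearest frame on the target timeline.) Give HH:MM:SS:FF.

Source frame index: (0×3600 + 8×60 + 18) × 30 + 11 = 14951.
Real time: 14951 / (30) = 14951/30 s.
Target frame: (14951/30) × (48) = 119608/5 ≈ 23921.600 → 23922.
At 48 labels/s: frame 23922 → 00:08:18:18.

00:08:18:18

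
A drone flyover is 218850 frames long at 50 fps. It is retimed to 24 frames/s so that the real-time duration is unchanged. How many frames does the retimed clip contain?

105048 frames

Target frames = source frames × (target rate / source rate) = 218850 × (24)/(50) = 218850 × 12/25 = 105048.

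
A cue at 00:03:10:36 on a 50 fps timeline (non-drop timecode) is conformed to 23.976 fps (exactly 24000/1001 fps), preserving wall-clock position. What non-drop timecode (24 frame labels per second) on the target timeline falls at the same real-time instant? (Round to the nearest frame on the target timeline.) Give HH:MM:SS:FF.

00:03:10:13

Source frame index: (0×3600 + 3×60 + 10) × 50 + 36 = 9536.
Real time: 9536 / (50) = 4768/25 s.
Target frame: (4768/25) × (24000/1001) = 4577280/1001 ≈ 4572.707 → 4573.
At 24 labels/s: frame 4573 → 00:03:10:13.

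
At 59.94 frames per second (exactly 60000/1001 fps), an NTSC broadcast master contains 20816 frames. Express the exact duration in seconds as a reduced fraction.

1302301/3750 seconds

Running time = 20816 ÷ (60000/1001) = 20816 × 1001/60000 = 1302301/3750 s.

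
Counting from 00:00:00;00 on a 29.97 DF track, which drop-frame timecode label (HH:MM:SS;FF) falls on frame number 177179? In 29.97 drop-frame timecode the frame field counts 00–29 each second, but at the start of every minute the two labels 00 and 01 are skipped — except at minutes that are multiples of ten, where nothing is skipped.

01:38:31;27

Each 10-minute DF block holds 10 × 60 × 30 − 9 × 2 = 17982 frames. 177179 ÷ 17982 → 9 full blocks, remainder 15341.
Within the partial block the first minute is 1800 frames and each further minute 1798, so 8 further minute boundaries passed. Total skipped labels = 18 × 9 + 2 × 8 = 178.
Non-drop label index = 177179 + 178 = 177357; at 30 labels/s that is 01:38:31:27, i.e. DF 01:38:31;27.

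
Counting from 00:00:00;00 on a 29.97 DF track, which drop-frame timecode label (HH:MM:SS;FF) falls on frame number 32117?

Each 10-minute DF block holds 10 × 60 × 30 − 9 × 2 = 17982 frames. 32117 ÷ 17982 → 1 full block, remainder 14135.
Within the partial block the first minute is 1800 frames and each further minute 1798, so 7 further minute boundaries passed. Total skipped labels = 18 × 1 + 2 × 7 = 32.
Non-drop label index = 32117 + 32 = 32149; at 30 labels/s that is 00:17:51:19, i.e. DF 00:17:51;19.

00:17:51;19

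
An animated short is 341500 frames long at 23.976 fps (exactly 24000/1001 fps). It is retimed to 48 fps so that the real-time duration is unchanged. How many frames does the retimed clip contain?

Target frames = source frames × (target rate / source rate) = 341500 × (48)/(24000/1001) = 341500 × 1001/500 = 683683.

683683 frames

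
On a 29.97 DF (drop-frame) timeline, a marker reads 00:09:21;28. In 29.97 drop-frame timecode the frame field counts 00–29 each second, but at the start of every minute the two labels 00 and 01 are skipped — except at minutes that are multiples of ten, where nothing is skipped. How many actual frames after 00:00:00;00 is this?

Complete 10-minute blocks: 0, each 17982 frames → 0.
Remaining 9 whole minutes in the current block: 1800 + 8 × 1798 = 16184 frames.
Within the current minute: 21 × 30 + 28 − 2 = 656 (labels ;00/;01 skipped at this minute). Total = 0 + 16184 + 656 = 16840.

16840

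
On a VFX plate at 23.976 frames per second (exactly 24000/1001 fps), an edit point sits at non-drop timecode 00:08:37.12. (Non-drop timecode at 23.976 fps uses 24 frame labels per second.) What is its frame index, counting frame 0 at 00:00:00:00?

Total seconds to the label: (0 × 3600 + 8 × 60 + 37) = 517.
Frame index = 517 × 24 + 12 = 12420.

12420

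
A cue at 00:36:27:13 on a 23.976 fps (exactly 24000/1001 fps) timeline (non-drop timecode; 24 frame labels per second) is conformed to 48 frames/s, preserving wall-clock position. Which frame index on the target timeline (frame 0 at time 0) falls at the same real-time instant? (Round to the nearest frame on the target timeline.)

Source frame index: (0×3600 + 36×60 + 27) × 24 + 13 = 52501.
Real time: 52501 / (24000/1001) = 52553501/24000 s.
Target frame: (52553501/24000) × (48) = 52553501/500 ≈ 105107.002 → 105107.

frame 105107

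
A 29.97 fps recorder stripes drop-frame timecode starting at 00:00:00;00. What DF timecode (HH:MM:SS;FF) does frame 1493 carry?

Ten DF minutes hold 17982 frames, so frame 1493 lies in block 0 (frames 0–17981) with 1493 frames into that block.
The block's first minute is 1800 frames and the rest 1798 each; 1493 frames reaches minute 0, so 0 × 18 + 0 × 2 = 0 labels have been skipped so far.
Adding those back, label number 1493 + 0 = 1493 at 30 labels/s is 49 s + 23 f = 0 h 0 min 49 s frame 23, i.e. 00:00:49;23.

00:00:49;23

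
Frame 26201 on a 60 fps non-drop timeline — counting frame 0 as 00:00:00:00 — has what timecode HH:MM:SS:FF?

00:07:16:41

26201 ÷ 60 = 436 full seconds, remainder 41 frames.
436 s = 0 h 7 min 16 s.
Timecode: 00:07:16:41.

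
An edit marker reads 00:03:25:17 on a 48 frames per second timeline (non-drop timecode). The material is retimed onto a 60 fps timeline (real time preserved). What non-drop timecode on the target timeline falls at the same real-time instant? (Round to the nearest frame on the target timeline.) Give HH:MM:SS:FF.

Source frame index: (0×3600 + 3×60 + 25) × 48 + 17 = 9857.
Real time: 9857 / (48) = 9857/48 s.
Target frame: (9857/48) × (60) = 49285/4 ≈ 12321.250 → 12321.
At 60 labels/s: frame 12321 → 00:03:25:21.

00:03:25:21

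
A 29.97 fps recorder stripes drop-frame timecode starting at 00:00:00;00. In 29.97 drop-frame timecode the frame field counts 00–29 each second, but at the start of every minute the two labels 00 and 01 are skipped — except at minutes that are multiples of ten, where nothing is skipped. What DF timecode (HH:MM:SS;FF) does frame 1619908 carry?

15:00:50;28

Ten DF minutes hold 17982 frames, so frame 1619908 lies in block 90 (frames 1618380–1636361) with 1528 frames into that block.
The block's first minute is 1800 frames and the rest 1798 each; 1528 frames reaches minute 0, so 90 × 18 + 0 × 2 = 1620 labels have been skipped so far.
Adding those back, label number 1619908 + 1620 = 1621528 at 30 labels/s is 54050 s + 28 f = 15 h 0 min 50 s frame 28, i.e. 15:00:50;28.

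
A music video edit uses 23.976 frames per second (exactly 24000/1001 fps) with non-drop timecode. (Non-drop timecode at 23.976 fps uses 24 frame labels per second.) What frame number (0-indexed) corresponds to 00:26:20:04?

Total seconds to the label: (0 × 3600 + 26 × 60 + 20) = 1580.
Frame index = 1580 × 24 + 4 = 37924.

frame 37924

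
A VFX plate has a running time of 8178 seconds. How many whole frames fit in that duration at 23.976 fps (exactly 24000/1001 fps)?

Frames = 8178 × 24000/1001 = 196272000/1001 ≈ 196075.9241.
Complete frames: 196075.

196075 frames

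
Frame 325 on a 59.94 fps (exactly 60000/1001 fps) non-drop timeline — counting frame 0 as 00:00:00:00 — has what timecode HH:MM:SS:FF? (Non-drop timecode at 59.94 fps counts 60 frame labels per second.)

325 ÷ 60 = 5 full seconds, remainder 25 frames.
5 s = 0 h 0 min 5 s.
Timecode: 00:00:05:25.

00:00:05:25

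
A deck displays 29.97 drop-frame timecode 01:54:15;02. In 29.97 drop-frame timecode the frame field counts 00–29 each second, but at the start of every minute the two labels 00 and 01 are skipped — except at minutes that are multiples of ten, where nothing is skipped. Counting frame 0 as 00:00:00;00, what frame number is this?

Complete 10-minute blocks: 11, each 17982 frames → 197802.
Remaining 4 whole minutes in the current block: 1800 + 3 × 1798 = 7194 frames.
Within the current minute: 15 × 30 + 2 − 2 = 450 (labels ;00/;01 skipped at this minute). Total = 197802 + 7194 + 450 = 205446.

205446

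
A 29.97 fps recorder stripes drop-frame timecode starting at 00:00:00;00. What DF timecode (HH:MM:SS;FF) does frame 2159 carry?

Ten DF minutes hold 17982 frames, so frame 2159 lies in block 0 (frames 0–17981) with 2159 frames into that block.
The block's first minute is 1800 frames and the rest 1798 each; 2159 frames reaches minute 1, so 0 × 18 + 1 × 2 = 2 labels have been skipped so far.
Adding those back, label number 2159 + 2 = 2161 at 30 labels/s is 72 s + 1 f = 0 h 1 min 12 s frame 1, i.e. 00:01:12;01.

00:01:12;01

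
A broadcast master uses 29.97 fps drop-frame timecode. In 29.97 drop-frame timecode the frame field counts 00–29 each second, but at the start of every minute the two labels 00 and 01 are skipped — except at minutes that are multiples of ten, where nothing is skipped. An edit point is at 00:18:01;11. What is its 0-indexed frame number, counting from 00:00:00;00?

Complete 10-minute blocks: 1, each 17982 frames → 17982.
Remaining 8 whole minutes in the current block: 1800 + 7 × 1798 = 14386 frames.
Within the current minute: 1 × 30 + 11 − 2 = 39 (labels ;00/;01 skipped at this minute). Total = 17982 + 14386 + 39 = 32407.

32407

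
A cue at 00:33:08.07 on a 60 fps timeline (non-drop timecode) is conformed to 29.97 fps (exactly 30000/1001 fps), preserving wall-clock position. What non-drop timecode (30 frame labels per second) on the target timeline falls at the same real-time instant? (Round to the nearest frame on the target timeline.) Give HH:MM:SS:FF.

Source frame index: (0×3600 + 33×60 + 8) × 60 + 7 = 119287.
Real time: 119287 / (60) = 119287/60 s.
Target frame: (119287/60) × (30000/1001) = 8520500/143 ≈ 59583.916 → 59584.
At 30 labels/s: frame 59584 → 00:33:06:04.

00:33:06:04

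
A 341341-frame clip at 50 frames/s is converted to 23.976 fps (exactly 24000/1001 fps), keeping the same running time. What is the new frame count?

163680 frames

Target frames = source frames × (target rate / source rate) = 341341 × (24000/1001)/(50) = 341341 × 480/1001 = 163680.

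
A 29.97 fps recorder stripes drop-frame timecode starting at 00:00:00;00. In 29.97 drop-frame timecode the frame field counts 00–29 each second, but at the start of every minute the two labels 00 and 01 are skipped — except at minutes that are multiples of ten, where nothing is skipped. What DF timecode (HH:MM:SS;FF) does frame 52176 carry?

00:29:01;00

Each 10-minute DF block holds 10 × 60 × 30 − 9 × 2 = 17982 frames. 52176 ÷ 17982 → 2 full blocks, remainder 16212.
Within the partial block the first minute is 1800 frames and each further minute 1798, so 9 further minute boundaries passed. Total skipped labels = 18 × 2 + 2 × 9 = 54.
Non-drop label index = 52176 + 54 = 52230; at 30 labels/s that is 00:29:01:00, i.e. DF 00:29:01;00.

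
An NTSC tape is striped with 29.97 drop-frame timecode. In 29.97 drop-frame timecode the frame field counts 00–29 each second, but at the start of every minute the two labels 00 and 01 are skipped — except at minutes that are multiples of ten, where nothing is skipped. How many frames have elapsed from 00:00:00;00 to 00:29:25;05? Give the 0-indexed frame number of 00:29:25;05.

Complete 10-minute blocks: 2, each 17982 frames → 35964.
Remaining 9 whole minutes in the current block: 1800 + 8 × 1798 = 16184 frames.
Within the current minute: 25 × 30 + 5 − 2 = 753 (labels ;00/;01 skipped at this minute). Total = 35964 + 16184 + 753 = 52901.

52901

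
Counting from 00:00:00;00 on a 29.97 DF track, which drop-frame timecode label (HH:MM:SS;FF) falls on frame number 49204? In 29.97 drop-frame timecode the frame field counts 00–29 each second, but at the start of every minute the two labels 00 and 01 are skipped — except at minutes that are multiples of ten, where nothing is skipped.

00:27:21;24

Ten DF minutes hold 17982 frames, so frame 49204 lies in block 2 (frames 35964–53945) with 13240 frames into that block.
The block's first minute is 1800 frames and the rest 1798 each; 13240 frames reaches minute 7, so 2 × 18 + 7 × 2 = 50 labels have been skipped so far.
Adding those back, label number 49204 + 50 = 49254 at 30 labels/s is 1641 s + 24 f = 0 h 27 min 21 s frame 24, i.e. 00:27:21;24.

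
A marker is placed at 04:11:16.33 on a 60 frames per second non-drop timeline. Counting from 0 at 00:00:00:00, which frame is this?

Total seconds to the label: (4 × 3600 + 11 × 60 + 16) = 15076.
Frame index = 15076 × 60 + 33 = 904593.

904593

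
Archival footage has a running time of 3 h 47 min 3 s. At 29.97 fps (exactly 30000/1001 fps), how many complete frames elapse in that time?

3 h 47 min 3 s = 13623 s.
Frames = 13623 × 30000/1001 = 408690000/1001 ≈ 408281.7183.
Complete frames: 408281.

408281 frames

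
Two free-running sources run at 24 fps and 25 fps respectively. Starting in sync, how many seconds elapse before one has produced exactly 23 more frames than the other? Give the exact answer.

The gap grows by |25 − 24| = 1 frame per second.
Time for a 23-frame gap: 23 ÷ (1) = 23 s.

23 seconds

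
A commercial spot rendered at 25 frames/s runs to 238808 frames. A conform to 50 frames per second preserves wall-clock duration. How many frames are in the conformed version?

477616 frames

Frames at target rate = 238808 × (50) / (25) = 477616.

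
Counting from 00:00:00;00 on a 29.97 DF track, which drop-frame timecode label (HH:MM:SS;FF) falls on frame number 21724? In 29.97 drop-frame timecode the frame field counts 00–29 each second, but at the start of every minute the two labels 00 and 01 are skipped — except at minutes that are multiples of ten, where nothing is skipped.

00:12:04;26

Each 10-minute DF block holds 10 × 60 × 30 − 9 × 2 = 17982 frames. 21724 ÷ 17982 → 1 full block, remainder 3742.
Within the partial block the first minute is 1800 frames and each further minute 1798, so 2 further minute boundaries passed. Total skipped labels = 18 × 1 + 2 × 2 = 22.
Non-drop label index = 21724 + 22 = 21746; at 30 labels/s that is 00:12:04:26, i.e. DF 00:12:04;26.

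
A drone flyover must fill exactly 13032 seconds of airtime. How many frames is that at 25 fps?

Frames = 13032 × 25 = 325800.

325800 frames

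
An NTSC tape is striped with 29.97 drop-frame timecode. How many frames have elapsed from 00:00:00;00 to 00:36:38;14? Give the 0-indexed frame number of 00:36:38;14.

Complete 10-minute blocks: 3, each 17982 frames → 53946.
Remaining 6 whole minutes in the current block: 1800 + 5 × 1798 = 10790 frames.
Within the current minute: 38 × 30 + 14 − 2 = 1152 (labels ;00/;01 skipped at this minute). Total = 53946 + 10790 + 1152 = 65888.

65888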